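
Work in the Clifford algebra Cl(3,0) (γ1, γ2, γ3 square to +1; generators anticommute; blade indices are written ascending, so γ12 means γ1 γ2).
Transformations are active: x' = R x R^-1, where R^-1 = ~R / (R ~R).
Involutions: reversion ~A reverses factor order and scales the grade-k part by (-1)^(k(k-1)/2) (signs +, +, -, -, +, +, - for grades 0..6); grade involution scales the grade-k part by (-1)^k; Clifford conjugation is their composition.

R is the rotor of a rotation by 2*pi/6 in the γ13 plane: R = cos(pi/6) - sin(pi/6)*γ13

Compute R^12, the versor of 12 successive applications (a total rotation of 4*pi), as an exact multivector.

Because a rotor carries half the rotation angle, composing 12 copies of this γ13-plane rotor multiplies the phase: 12*(pi/6) = 2*pi, hence R^12 = cos(2*pi) - sin(2*pi)*γ13.
cos(2*pi) = 1 and sin(2*pi) = 0, so R^12 = 1. The total rotation 4*pi is 2 full turns, so every vector returns to itself, yet the rotor is +1, back on the identity sheet (an even number of 2*pi turns).
Answer: 1


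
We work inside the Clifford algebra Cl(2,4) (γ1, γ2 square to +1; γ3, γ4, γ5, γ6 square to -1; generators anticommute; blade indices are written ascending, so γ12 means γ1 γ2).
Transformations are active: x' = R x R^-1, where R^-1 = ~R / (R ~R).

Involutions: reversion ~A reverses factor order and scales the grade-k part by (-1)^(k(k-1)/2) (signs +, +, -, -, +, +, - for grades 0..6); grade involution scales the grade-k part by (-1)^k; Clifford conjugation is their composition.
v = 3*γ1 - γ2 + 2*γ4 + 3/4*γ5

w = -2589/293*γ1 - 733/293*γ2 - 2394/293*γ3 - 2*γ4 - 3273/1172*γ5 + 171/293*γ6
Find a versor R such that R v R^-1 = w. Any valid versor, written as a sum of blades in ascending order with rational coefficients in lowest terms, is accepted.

Why this works: both vectors square to 87/16, so q(v) = q(w) and R = v + w = -1710/293*γ1 - 1026/293*γ2 - 2394/293*γ3 - 1197/586*γ5 + 171/293*γ6 carries v to w — its own direction survives, the complement (v - w)/2 flips.
Answer: -1710/293*γ1 - 1026/293*γ2 - 2394/293*γ3 - 1197/586*γ5 + 171/293*γ6


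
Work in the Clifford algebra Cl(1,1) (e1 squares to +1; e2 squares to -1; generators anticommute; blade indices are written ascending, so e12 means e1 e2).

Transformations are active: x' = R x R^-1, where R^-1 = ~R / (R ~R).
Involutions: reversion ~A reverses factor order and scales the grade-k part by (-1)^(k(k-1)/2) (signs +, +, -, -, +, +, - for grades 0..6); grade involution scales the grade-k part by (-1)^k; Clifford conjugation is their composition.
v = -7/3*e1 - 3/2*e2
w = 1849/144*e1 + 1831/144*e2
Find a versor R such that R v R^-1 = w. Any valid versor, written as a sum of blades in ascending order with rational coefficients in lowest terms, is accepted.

Why this works: both vectors square to 115/36, so q(v) = q(w) and R = v + w = 1513/144*e1 + 1615/144*e2 carries v to w — its own direction survives, the complement (v - w)/2 flips.
Answer: 1513/144*e1 + 1615/144*e2


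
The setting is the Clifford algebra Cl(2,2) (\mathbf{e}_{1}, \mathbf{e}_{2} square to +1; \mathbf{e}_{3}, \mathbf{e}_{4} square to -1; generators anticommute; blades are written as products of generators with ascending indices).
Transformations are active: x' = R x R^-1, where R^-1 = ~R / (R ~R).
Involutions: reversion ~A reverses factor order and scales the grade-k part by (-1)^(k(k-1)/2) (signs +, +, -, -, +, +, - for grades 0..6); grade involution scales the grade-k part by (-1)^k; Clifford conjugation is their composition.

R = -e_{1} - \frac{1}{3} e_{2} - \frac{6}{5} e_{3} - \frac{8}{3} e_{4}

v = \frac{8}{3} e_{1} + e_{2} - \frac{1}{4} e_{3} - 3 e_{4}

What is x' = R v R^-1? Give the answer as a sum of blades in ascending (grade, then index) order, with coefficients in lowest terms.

~R = -e_{1} - \frac{1}{3} e_{2} - \frac{6}{5} e_{3} - \frac{8}{3} e_{4}, and R ~R = -\frac{186}{25}, so R^-1 = ~R / (-\frac{186}{25}).
R v = -\frac{113}{10} - \frac{1}{9} e_{1} e_{2} + \frac{69}{20} e_{1} e_{3} + \frac{91}{9} e_{1} e_{4} + \frac{77}{60} e_{2} e_{3} + \frac{11}{3} e_{2} e_{4} + \frac{44}{15} e_{3} e_{4}
Answer: -\frac{1061}{186} e_{1} - \frac{1123}{558} e_{2} - \frac{421}{124} e_{3} - \frac{1423}{279} e_{4}


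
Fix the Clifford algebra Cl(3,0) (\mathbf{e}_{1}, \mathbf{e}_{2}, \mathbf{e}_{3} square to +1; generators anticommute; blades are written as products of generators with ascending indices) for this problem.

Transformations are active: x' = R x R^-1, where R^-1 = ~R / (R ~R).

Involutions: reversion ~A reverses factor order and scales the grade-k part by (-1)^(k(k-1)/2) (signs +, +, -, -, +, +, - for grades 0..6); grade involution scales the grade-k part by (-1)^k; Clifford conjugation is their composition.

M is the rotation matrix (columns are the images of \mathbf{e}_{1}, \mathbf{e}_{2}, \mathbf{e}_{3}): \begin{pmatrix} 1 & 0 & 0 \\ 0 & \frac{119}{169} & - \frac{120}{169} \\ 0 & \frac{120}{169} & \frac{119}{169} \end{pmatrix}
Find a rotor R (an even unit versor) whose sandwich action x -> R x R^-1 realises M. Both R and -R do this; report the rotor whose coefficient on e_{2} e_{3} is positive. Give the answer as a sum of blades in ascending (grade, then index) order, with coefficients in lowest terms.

Method: write R = a + b12*e_{1} e_{2} + b13*e_{1} e_{3} + b23*e_{2} e_{3} with a^2 + b12^2 + b13^2 + b23^2 = 1 (so R^-1 = ~R). Expanding the columns R e_j ~R gives tr M = 4a^2 - 1 and, from the antisymmetric part, M21 - M12 = -4a*b12, M13 - M31 = 4a*b13, M32 - M23 = -4a*b23.
Here tr M = \frac{407}{169}, so a^2 = (1 + tr M)/4 = \frac{144}{169} and a = ±\frac{12}{13}. Taking a = \frac{12}{13}: M21 - M12 = 0, M13 - M31 = 0, M32 - M23 = \frac{240}{169}, giving b12 = 0, b13 = 0, b23 = -\frac{5}{13}, i.e. R = \frac{12}{13} - \frac{5}{13} e_{2} e_{3}.
Its e_{2} e_{3} coefficient is negative, so report the other preimage -R.
Answer: -\frac{12}{13} + \frac{5}{13} e_{2} e_{3}. Sheet selection: the two-to-one cover makes ±R indistinguishable at the matrix level (trace \frac{407}{169}), so uniqueness comes from the required sign on e_{2} e_{3}.


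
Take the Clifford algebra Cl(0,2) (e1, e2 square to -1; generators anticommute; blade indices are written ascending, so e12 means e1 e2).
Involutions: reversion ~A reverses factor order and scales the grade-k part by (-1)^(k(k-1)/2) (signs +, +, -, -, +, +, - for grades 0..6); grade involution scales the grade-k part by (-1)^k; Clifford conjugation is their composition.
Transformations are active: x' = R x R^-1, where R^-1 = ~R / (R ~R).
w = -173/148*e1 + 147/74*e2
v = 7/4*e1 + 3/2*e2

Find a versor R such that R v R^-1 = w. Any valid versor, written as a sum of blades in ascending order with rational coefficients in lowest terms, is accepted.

A norm check does it: q(v) = q(w) = -85/16, hence R = v + w = 43/74*e1 + 129/37*e2 realises the map — parallel part kept, (v - w)/2 negated, v carried to w.
Answer: 43/74*e1 + 129/37*e2


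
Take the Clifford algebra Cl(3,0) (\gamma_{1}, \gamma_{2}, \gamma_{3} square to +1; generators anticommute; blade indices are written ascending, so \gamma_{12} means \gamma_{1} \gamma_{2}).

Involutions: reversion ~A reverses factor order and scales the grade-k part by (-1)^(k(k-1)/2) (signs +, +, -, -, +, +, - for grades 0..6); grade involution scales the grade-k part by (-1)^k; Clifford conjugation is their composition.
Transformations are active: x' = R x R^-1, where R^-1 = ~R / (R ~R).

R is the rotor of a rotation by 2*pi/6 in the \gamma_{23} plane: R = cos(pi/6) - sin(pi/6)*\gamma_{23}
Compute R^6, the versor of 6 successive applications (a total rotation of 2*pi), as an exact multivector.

The rotor phase is half the rotation angle and phases add under composition, so 6 steps in the \gamma_{23} plane accumulate phase 6*(pi/6) = \pi: R^6 = cos(\pi) - sin(\pi)*\gamma_{23}.
cos(\pi) = -1 and sin(\pi) = 0, so R^6 = -1. The total rotation 2*pi is 1 full turn, so every vector returns to itself, yet the rotor is -1, on the OTHER sheet of the double cover (an odd number of 2*pi turns).
Answer: -1


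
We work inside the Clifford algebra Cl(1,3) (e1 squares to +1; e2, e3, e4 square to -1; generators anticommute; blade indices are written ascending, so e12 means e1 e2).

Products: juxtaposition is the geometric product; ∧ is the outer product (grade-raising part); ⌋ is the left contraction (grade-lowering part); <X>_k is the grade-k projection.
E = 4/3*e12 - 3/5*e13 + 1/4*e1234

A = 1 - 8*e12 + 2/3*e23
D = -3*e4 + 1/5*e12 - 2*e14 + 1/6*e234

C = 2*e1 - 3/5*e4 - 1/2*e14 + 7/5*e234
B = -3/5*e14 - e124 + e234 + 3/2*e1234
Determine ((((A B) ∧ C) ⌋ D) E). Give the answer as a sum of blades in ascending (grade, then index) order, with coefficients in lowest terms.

step 1: 22/3*e4 - 8/5*e14 - 24/5*e24 - 12*e34 - e124 + 22/3*e134 + e234 + 11/10*e1234
step 2: -44/3*e14 - 48/5*e124 - 24*e134 - 2*e1234
step 3: 88/3
step 4: 352/9*e12 - 88/5*e13 + 22/3*e1234
Answer: 352/9*e12 - 88/5*e13 + 22/3*e1234


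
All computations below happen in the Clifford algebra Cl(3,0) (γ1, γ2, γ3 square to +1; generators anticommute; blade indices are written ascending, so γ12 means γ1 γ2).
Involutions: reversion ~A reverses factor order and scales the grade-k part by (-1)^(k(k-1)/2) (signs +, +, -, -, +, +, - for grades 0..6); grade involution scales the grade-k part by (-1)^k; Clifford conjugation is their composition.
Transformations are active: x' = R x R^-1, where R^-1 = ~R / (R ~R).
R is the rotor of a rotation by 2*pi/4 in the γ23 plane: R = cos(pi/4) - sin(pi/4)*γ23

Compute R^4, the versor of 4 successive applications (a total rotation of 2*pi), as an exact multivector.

Rotor phase runs at HALF the rotation angle; powers of one rotor simply add phase, so after 4 steps in γ23 the phase is 4*pi/4 = pi and R^4 = cos(pi) - sin(pi)*γ23.
cos(pi) = -1 and sin(pi) = 0, so R^4 = -1. The total rotation 2*pi is 1 full turn, so every vector returns to itself, yet the rotor is -1, on the OTHER sheet of the double cover (an odd number of 2*pi turns).
Answer: -1


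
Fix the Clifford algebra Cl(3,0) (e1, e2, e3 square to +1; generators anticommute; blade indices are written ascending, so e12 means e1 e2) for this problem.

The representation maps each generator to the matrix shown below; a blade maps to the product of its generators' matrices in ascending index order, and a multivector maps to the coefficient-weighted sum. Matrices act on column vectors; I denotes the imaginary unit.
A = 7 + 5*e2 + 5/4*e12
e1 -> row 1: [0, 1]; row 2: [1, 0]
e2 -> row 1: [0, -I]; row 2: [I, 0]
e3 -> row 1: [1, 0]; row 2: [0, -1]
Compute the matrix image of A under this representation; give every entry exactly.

Bivector images (products of the table entries): rho(e12) = rho(e1)rho(e2) = row 1: [I, 0]; row 2: [0, -I].
M = (7)*1 + (5)*rho(e2) + (5/4)*rho(e12), summed entrywise (1 is the identity matrix):
Answer: row 1: [7 + 5*I/4, -5*I]; row 2: [5*I, 7 - 5*I/4]


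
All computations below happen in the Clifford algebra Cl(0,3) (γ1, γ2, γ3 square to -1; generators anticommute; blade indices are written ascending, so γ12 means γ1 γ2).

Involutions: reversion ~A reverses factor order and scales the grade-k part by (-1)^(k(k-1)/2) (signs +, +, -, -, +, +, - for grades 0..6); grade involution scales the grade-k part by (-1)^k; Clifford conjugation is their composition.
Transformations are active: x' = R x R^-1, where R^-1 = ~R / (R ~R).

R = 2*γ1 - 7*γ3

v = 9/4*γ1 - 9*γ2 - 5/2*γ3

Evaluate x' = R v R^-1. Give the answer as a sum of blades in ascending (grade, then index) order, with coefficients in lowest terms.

~R = 2*γ1 - 7*γ3, and R ~R = -53, so R^-1 = ~R / (-53).
R v = -22 - 18*γ12 + 43/4*γ13 - 63*γ23
Answer: -125/212*γ1 + 9*γ2 - 351/106*γ3


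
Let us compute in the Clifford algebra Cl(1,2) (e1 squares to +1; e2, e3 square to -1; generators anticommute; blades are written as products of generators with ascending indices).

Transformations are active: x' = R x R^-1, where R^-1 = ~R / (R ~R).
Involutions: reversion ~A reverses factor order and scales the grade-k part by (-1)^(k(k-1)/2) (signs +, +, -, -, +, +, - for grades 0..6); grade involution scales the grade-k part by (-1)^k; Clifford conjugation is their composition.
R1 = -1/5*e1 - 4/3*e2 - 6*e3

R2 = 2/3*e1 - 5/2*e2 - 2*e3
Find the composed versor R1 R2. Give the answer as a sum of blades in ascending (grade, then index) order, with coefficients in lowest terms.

Distribute over the terms of R1 (each basis-blade product reordered to ascending indices, repeated generators contracted through their squares):
(-1/5*e1) R2 = -2/15 + 1/2*e1 e2 + 2/5*e1 e3
(-4/3*e2) R2 = -10/3 + 8/9*e1 e2 + 8/3*e2 e3
(-6*e3) R2 = -12 + 4*e1 e3 - 15*e2 e3
Summing the partial products and collecting blades:
Answer: -232/15 + 25/18*e1 e2 + 22/5*e1 e3 - 37/3*e2 e3


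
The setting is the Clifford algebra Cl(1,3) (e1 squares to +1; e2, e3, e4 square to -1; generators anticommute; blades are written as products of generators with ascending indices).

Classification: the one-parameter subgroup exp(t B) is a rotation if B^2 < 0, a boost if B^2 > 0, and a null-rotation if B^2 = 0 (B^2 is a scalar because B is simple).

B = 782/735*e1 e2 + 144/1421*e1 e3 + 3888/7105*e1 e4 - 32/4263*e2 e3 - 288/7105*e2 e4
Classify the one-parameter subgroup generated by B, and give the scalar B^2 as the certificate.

B^2 term by term: the squares give (782/735)^2*(e1 e2)^2 + (144/1421)^2*(e1 e3)^2 + (3888/7105)^2*(e1 e4)^2 + (-32/4263)^2*(e2 e3)^2 + (-288/7105)^2*(e2 e4)^2 = 611524/540225*(+1) + 20736/2019241*(+1) + 15116544/50481025*(+1) + 1024/18173169*(-1) + 82944/50481025*(-1) = 36/25 (each basis 2-blade squares to minus the product of its generators' squares); cross terms between blades sharing an index anticommute and cancel; the commuting (index-disjoint) pairs give grade-4 terms 2*c*c'*(blade product), which cancel blade by blade — e1 e2 e3 e4: 82944/10096205 - 82944/10096205 = 0 — confirming B is simple. So B^2 = 36/25.
Answer: boost, certificate B^2 = 36/25. Check the certificate: B^2 = 36/25, and that sign is decisive whatever form B takes.


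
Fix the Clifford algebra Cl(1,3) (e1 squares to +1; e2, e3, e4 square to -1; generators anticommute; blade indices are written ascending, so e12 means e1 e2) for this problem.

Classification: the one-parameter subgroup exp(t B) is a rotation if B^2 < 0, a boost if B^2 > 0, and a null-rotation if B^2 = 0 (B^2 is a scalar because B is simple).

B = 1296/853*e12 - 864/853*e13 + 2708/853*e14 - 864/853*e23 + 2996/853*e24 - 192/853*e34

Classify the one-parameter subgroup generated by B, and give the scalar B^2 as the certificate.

B^2 term by term: the squares give (1296/853)^2*(e12)^2 + (-864/853)^2*(e13)^2 + (2708/853)^2*(e14)^2 + (-864/853)^2*(e23)^2 + (2996/853)^2*(e24)^2 + (-192/853)^2*(e34)^2 = 1679616/727609*(+1) + 746496/727609*(+1) + 7333264/727609*(+1) + 746496/727609*(-1) + 8976016/727609*(-1) + 36864/727609*(-1) = 0 (each basis 2-blade squares to minus the product of its generators' squares); cross terms between blades sharing an index anticommute and cancel; the commuting (index-disjoint) pairs give grade-4 terms 2*c*c'*(blade product), which cancel blade by blade — e1234: -497664/727609 + 5177088/727609 - 4679424/727609 = 0 — confirming B is simple. So B^2 = 0.
Answer: null-rotation, certificate B^2 = 0. Because 0 is invariant under every versor sandwich, the classification follows from its sign alone.


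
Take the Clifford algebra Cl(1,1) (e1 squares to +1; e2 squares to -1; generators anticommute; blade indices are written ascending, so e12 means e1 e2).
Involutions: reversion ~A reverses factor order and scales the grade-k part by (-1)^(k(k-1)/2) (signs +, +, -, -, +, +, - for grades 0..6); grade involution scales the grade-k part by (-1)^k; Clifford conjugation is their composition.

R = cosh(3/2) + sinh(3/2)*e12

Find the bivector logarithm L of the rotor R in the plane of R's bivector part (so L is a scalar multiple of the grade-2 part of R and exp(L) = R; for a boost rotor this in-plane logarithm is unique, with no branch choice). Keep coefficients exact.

The scalar part of R is cosh(3/2), which determines |rapidity| via cosh; the sign lives in the bivector part, and pairing them (bivector part over sinh of the rapidity = the plane) gives the unique in-plane L = rapidity * plane.
Concretely: cosh(rapidity) = cosh(3/2) gives rapidity = ±3/2, and since rapidity/sinh(rapidity) is even the sign is immaterial: L = (rapidity/sinh(rapidity)) * <R>_2 = (3/(2*sinh(3/2))) * <R>_2.
Answer: 3/2*e12


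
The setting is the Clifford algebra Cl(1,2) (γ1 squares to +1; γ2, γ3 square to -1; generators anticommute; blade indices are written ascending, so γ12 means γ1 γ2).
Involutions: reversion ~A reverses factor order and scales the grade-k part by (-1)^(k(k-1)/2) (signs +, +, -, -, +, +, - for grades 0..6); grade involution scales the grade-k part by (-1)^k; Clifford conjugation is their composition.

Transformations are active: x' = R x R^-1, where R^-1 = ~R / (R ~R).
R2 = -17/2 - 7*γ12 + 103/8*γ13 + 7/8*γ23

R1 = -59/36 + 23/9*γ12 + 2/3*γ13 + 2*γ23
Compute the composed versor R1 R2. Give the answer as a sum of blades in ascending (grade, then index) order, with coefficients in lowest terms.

Distribute over the terms of R1 (each basis-blade product reordered to ascending indices, repeated generators contracted through their squares):
(-59/36) R2 = 1003/72 + 413/36*γ12 - 6077/288*γ13 - 413/288*γ23
(23/9*γ12) R2 = -161/9 - 391/18*γ12 - 161/72*γ13 - 2369/72*γ23
(2/3*γ13) R2 = 103/12 + 7/12*γ12 - 17/3*γ13 - 14/3*γ23
(2*γ23) R2 = -7/4 - 103/4*γ12 - 14*γ13 - 17*γ23
Summing the partial products and collecting blades:
Answer: 23/8 - 425/12*γ12 - 12385/288*γ13 - 16129/288*γ23


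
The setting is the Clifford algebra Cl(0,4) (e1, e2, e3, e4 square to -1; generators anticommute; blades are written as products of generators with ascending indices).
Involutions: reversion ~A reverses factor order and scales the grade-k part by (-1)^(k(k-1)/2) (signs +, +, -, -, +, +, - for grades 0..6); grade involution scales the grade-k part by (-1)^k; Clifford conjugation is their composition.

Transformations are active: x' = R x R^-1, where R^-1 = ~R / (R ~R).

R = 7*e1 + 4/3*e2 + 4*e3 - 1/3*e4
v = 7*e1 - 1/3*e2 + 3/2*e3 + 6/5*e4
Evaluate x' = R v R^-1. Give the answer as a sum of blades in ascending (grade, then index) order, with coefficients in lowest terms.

~R = 7*e1 + 4/3*e2 + 4*e3 - 1/3*e4, and R ~R = -602/9, so R^-1 = ~R / (-602/9).
R v = -2437/45 - 35/3*e1 e2 - 35/2*e1 e3 + 161/15*e1 e4 + 10/3*e2 e3 + 67/45*e2 e4 + 53/10*e3 e4
Answer: 932/215*e1 + 3751/1505*e2 + 14981/3010*e3 - 1571/903*e4


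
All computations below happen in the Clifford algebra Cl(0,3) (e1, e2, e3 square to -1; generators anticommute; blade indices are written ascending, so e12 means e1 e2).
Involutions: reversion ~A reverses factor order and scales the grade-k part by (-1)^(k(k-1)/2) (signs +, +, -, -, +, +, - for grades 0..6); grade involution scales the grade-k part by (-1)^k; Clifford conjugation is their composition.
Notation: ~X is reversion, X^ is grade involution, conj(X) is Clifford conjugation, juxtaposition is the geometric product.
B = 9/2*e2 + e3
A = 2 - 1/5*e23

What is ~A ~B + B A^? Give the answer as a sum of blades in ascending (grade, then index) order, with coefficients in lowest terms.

first term: 44/5*e2 + 29/10*e3
second term: 44/5*e2 + 29/10*e3
Answer: 88/5*e2 + 29/5*e3


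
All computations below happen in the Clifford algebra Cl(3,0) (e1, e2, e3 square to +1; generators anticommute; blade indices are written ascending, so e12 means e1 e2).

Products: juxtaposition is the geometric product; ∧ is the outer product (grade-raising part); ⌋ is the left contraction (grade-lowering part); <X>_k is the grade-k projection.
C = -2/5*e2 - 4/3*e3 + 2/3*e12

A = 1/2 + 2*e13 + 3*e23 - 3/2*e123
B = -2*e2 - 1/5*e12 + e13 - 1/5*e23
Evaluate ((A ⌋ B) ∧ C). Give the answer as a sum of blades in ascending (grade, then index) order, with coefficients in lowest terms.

step 1: -7/5 - e2 - 1/10*e12 + 1/2*e13 - 1/10*e23
step 2: 14/25*e2 + 28/15*e3 - 14/15*e12 + 4/3*e23 + 1/3*e123
Answer: 14/25*e2 + 28/15*e3 - 14/15*e12 + 4/3*e23 + 1/3*e123


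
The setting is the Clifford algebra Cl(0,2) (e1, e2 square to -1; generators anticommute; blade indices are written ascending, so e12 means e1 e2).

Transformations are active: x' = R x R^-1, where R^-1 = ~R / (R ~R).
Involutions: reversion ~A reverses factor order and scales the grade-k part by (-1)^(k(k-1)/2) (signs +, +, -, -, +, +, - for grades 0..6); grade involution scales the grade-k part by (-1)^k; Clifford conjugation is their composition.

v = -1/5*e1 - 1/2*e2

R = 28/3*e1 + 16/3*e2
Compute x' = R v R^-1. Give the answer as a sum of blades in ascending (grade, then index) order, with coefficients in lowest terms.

~R = 28/3*e1 + 16/3*e2, and R ~R = -1040/9, so R^-1 = ~R / (-1040/9).
R v = 68/15 - 18/5*e12
Answer: -173/325*e1 + 53/650*e2


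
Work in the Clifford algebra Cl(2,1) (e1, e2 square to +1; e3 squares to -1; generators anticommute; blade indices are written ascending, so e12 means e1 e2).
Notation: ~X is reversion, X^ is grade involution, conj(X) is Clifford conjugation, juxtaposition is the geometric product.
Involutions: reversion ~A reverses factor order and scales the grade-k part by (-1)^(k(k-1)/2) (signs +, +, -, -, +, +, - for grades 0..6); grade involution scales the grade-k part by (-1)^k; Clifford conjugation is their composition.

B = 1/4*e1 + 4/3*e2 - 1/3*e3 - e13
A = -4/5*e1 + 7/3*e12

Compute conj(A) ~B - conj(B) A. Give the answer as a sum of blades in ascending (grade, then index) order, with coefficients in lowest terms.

first term: 1/5 - 28/9*e1 + 7/12*e2 + 4/5*e3 + 16/15*e12 - 4/15*e13 + 7/3*e23 + 7/9*e123
second term: 1/5 + 28/9*e1 - 7/12*e2 + 4/5*e3 - 16/15*e12 + 4/15*e13 + 7/3*e23 + 7/9*e123
Answer: -56/9*e1 + 7/6*e2 + 32/15*e12 - 8/15*e13


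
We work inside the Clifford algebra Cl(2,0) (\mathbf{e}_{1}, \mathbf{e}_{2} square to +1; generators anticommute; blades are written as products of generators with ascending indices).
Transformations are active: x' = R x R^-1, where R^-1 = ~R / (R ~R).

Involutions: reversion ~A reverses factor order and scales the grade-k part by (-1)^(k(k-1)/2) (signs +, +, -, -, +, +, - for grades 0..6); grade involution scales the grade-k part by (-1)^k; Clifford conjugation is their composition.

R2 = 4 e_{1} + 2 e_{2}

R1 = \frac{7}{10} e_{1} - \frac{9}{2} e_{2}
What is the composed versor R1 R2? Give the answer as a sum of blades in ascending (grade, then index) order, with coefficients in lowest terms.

Distribute over the terms of R1 (each basis-blade product reordered to ascending indices, repeated generators contracted through their squares):
(\frac{7}{10} e_{1}) R2 = \frac{14}{5} + \frac{7}{5} e_{1} e_{2}
(-\frac{9}{2} e_{2}) R2 = -9 + 18 e_{1} e_{2}
Summing the partial products and collecting blades:
Answer: -\frac{31}{5} + \frac{97}{5} e_{1} e_{2}


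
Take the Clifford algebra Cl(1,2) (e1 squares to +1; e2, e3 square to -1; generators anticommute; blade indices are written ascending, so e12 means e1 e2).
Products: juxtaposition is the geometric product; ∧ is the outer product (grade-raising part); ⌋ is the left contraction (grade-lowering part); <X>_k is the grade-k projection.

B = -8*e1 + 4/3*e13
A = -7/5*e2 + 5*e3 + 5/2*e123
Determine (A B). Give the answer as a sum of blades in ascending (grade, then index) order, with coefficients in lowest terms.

step 1: 20/3*e1 - 10/3*e2 - 56/5*e12 + 40*e13 - 20*e23 + 28/15*e123
Answer: 20/3*e1 - 10/3*e2 - 56/5*e12 + 40*e13 - 20*e23 + 28/15*e123


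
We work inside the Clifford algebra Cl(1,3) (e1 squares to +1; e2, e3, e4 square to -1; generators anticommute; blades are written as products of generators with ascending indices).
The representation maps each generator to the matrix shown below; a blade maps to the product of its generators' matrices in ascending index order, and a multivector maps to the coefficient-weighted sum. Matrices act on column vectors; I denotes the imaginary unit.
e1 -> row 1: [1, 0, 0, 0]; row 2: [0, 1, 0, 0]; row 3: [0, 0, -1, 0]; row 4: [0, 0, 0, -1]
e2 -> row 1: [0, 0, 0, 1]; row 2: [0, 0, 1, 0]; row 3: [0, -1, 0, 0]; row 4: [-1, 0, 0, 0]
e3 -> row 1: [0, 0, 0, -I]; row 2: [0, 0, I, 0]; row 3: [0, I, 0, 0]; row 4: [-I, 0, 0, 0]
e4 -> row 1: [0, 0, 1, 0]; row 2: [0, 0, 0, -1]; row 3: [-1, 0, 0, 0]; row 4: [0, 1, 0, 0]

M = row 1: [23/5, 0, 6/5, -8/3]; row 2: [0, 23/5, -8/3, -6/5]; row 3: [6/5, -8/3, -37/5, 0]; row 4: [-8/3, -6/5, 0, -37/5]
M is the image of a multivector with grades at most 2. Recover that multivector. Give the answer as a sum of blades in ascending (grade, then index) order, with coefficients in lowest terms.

Method: the blade images are trace-orthogonal — tr(rho(e_A) rho(e_B)^-1) = 4 if A = B and 0 otherwise — and rho(e_A)^-1 = (e_A)^2 * rho(e_A) with (e_A)^2 = +1 or -1, so the coefficient of e_A in the preimage is (e_A)^2 * tr(M rho(e_A))/4.
Nonzero projections over blades of grade <= 2: 1: (1)^2 = +1, tr(M 1) = -28/5, coefficient -7/5; e1: (e1)^2 = +1, tr(M rho(e1)) = 24, coefficient 6; e1 e2: (e1 e2)^2 = +1, tr(M rho(e1 e2)) = -32/3, coefficient -8/3; e1 e4: (e1 e4)^2 = +1, tr(M rho(e1 e4)) = 24/5, coefficient 6/5. Every other blade of grade <= 2 projects to 0.
Answer: -7/5 + 6*e1 - 8/3*e1 e2 + 6/5*e1 e4


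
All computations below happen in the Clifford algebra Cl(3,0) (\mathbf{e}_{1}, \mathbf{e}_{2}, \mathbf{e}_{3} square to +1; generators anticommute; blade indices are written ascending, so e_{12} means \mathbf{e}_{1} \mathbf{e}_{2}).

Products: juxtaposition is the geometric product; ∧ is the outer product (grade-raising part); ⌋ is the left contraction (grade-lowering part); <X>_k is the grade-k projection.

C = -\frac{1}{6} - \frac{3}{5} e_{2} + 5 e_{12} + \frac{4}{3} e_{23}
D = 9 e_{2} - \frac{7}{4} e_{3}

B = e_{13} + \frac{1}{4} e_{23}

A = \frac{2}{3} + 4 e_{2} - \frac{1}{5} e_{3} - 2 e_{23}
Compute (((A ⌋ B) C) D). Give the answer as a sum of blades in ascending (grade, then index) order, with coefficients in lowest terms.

step 1: \frac{1}{2} + \frac{1}{5} e_{1} + \frac{1}{20} e_{2} + e_{3} + \frac{2}{3} e_{13} + \frac{1}{6} e_{23}
step 2: -\frac{151}{450} - \frac{17}{60} e_{1} - \frac{77}{120} e_{2} + \frac{671}{450} e_{12} - \frac{17}{18} e_{13} + \frac{823}{180} e_{23} + \frac{17}{3} e_{123}
step 3: -\frac{231}{40} + \frac{27131}{1800} e_{1} - \frac{39677}{3600} e_{2} - \frac{73013}{1800} e_{3} - \frac{187}{15} e_{12} - \frac{12121}{240} e_{13} + \frac{539}{480} e_{23} + \frac{10603}{1800} e_{123}
Answer: -\frac{231}{40} + \frac{27131}{1800} e_{1} - \frac{39677}{3600} e_{2} - \frac{73013}{1800} e_{3} - \frac{187}{15} e_{12} - \frac{12121}{240} e_{13} + \frac{539}{480} e_{23} + \frac{10603}{1800} e_{123}


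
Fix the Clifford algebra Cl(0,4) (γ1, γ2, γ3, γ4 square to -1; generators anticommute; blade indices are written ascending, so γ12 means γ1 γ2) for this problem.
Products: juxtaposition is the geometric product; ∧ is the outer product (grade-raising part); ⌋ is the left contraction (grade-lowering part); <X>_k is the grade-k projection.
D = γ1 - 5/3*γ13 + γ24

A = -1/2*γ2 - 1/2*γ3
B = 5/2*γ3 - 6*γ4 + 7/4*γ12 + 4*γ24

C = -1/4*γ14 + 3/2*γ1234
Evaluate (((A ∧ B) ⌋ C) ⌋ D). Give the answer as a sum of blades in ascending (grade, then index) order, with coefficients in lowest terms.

step 1: -5/4*γ23 + 3*γ24 + 3*γ34 - 7/8*γ123 + 2*γ234
step 2: -3*γ1 - 21/16*γ4 - 9/2*γ12 + 9/2*γ13 + 15/8*γ14
step 3: 21/2 - 21/16*γ2 - 5*γ3
Answer: 21/2 - 21/16*γ2 - 5*γ3


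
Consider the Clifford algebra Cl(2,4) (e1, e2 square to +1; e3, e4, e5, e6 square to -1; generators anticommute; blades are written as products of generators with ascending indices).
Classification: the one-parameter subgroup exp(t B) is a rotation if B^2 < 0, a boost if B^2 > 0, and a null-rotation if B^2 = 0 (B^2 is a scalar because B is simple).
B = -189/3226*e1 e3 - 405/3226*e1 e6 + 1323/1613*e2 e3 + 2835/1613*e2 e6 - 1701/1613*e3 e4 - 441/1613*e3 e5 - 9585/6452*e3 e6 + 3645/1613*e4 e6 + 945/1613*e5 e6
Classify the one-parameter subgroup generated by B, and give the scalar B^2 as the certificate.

B^2 term by term: the squares give (-189/3226)^2*(e1 e3)^2 + (-405/3226)^2*(e1 e6)^2 + (1323/1613)^2*(e2 e3)^2 + (2835/1613)^2*(e2 e6)^2 + (-1701/1613)^2*(e3 e4)^2 + (-441/1613)^2*(e3 e5)^2 + (-9585/6452)^2*(e3 e6)^2 + (3645/1613)^2*(e4 e6)^2 + (945/1613)^2*(e5 e6)^2 = 35721/10407076*(+1) + 164025/10407076*(+1) + 1750329/2601769*(+1) + 8037225/2601769*(+1) + 2893401/2601769*(-1) + 194481/2601769*(-1) + 91872225/41628304*(-1) + 13286025/2601769*(-1) + 893025/2601769*(-1) = -81/16 (each basis 2-blade squares to minus the product of its generators' squares); cross terms between blades sharing an index anticommute and cancel; the commuting (index-disjoint) pairs give grade-4 terms 2*c*c'*(blade product), which cancel blade by blade — e1 e2 e3 e6: 535815/2601769 - 535815/2601769 = 0; e1 e3 e4 e6: -688905/2601769 + 688905/2601769 = 0; e1 e3 e5 e6: -178605/2601769 + 178605/2601769 = 0; e2 e3 e4 e6: 9644670/2601769 - 9644670/2601769 = 0; e2 e3 e5 e6: 2500470/2601769 - 2500470/2601769 = 0; e3 e4 e5 e6: -3214890/2601769 + 3214890/2601769 = 0 — confirming B is simple. So B^2 = -81/16.
Answer: rotation, certificate B^2 = -81/16. The class reads off the invariant scalar -81/16 directly.


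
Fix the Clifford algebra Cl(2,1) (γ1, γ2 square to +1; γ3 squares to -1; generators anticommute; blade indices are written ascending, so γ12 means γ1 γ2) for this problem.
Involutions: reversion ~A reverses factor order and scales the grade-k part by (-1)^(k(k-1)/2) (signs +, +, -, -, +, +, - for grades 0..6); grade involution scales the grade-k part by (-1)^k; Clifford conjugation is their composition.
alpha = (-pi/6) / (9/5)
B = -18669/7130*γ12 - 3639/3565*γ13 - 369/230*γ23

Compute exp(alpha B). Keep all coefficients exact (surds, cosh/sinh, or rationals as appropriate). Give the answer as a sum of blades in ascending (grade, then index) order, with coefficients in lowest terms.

B^2 term by term: the squares give (-18669/7130)^2*(γ12)^2 + (-3639/3565)^2*(γ13)^2 + (-369/230)^2*(γ23)^2 = 348531561/50836900*(-1) + 13242321/12709225*(+1) + 136161/52900*(+1) = -81/25 (each basis 2-blade squares to minus the product of its generators' squares); cross terms between blades sharing an index anticommute and cancel. So B^2 = -81/25.
B^2 = -81/25 — the series telescopes trigonometrically here: l = 9/5, alpha*l = -pi/6, so exp(alpha B) = cos(-pi/6) + (sin(-pi/6)/(9/5))*B = sqrt(3)/2 + (-5/18)*B.
Answer: sqrt(3)/2 + 6223/8556*γ12 + 1213/4278*γ13 + 41/92*γ23


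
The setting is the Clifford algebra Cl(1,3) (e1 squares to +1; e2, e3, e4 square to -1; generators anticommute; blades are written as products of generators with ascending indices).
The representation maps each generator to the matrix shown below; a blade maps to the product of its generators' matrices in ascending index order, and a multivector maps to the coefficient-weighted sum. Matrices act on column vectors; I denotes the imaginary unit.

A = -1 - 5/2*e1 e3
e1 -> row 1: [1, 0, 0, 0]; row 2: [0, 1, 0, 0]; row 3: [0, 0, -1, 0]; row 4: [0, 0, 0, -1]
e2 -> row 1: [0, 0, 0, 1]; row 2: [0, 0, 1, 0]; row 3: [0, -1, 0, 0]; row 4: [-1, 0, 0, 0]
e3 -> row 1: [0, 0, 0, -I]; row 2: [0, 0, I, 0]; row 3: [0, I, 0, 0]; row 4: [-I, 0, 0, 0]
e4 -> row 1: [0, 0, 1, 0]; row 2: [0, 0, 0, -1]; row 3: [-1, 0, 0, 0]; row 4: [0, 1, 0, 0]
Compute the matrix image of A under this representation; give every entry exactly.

Bivector images (products of the table entries): rho(e1 e3) = rho(e1)rho(e3) = row 1: [0, 0, 0, -I]; row 2: [0, 0, I, 0]; row 3: [0, -I, 0, 0]; row 4: [I, 0, 0, 0].
M = (-1)*1 + (-5/2)*rho(e1 e3), summed entrywise (1 is the identity matrix):
Answer: row 1: [-1, 0, 0, 5*I/2]; row 2: [0, -1, -5*I/2, 0]; row 3: [0, 5*I/2, -1, 0]; row 4: [-5*I/2, 0, 0, -1]


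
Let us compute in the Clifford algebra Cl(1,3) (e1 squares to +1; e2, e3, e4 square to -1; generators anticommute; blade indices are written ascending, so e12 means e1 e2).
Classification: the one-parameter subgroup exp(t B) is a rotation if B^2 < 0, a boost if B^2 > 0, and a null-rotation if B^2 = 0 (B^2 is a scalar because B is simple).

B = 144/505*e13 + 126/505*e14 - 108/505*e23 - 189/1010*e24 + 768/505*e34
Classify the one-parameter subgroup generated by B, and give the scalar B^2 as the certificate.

B^2 term by term: the squares give (144/505)^2*(e13)^2 + (126/505)^2*(e14)^2 + (-108/505)^2*(e23)^2 + (-189/1010)^2*(e24)^2 + (768/505)^2*(e34)^2 = 20736/255025*(+1) + 15876/255025*(+1) + 11664/255025*(-1) + 35721/1020100*(-1) + 589824/255025*(-1) = -9/4 (each basis 2-blade squares to minus the product of its generators' squares); cross terms between blades sharing an index anticommute and cancel; the commuting (index-disjoint) pairs give grade-4 terms 2*c*c'*(blade product), which cancel blade by blade — e1234: 27216/255025 - 27216/255025 = 0 — confirming B is simple. So B^2 = -9/4.
Answer: rotation, certificate B^2 = -9/4. Key observation: B^2 = -9/4 is a conjugation invariant, so its sign decides the class regardless of the surface form of B.


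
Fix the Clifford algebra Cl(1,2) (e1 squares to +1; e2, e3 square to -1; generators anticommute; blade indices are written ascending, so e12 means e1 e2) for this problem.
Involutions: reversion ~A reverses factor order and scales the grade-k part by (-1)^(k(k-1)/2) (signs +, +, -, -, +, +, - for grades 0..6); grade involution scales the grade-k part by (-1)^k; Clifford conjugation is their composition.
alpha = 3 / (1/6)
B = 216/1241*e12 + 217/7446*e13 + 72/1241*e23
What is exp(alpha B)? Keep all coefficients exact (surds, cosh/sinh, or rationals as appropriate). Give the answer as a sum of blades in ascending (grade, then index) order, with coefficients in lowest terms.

B^2 term by term: the squares give (216/1241)^2*(e12)^2 + (217/7446)^2*(e13)^2 + (72/1241)^2*(e23)^2 = 46656/1540081*(+1) + 47089/55442916*(+1) + 5184/1540081*(-1) = 1/36 (each basis 2-blade squares to minus the product of its generators' squares); cross terms between blades sharing an index anticommute and cancel. So B^2 = 1/36.
B^2 = 1/36 — since the square is positive, the closed form is hyperbolic: l = 1/6, alpha*l = 3, so exp(alpha B) = cosh(3) + (sinh(3)/(1/6))*B = cosh(3) + (6*sinh(3))*B.
Answer: cosh(3) + 1296*sinh(3)/1241*e12 + 217*sinh(3)/1241*e13 + 432*sinh(3)/1241*e23


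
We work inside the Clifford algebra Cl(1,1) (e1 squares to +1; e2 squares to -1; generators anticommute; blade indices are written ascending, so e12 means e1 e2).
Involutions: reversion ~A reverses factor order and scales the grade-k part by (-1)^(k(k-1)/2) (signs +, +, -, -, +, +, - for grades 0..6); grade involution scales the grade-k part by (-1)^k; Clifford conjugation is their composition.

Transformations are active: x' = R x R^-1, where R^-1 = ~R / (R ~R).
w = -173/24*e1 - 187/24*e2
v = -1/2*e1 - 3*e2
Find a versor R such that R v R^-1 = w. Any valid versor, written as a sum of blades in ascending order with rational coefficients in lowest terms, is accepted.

Since q(v) = q(w) = -35/4, the sum R = v + w = -185/24*e1 - 259/24*e2 does the job whenever invertible.
Answer: -185/24*e1 - 259/24*e2


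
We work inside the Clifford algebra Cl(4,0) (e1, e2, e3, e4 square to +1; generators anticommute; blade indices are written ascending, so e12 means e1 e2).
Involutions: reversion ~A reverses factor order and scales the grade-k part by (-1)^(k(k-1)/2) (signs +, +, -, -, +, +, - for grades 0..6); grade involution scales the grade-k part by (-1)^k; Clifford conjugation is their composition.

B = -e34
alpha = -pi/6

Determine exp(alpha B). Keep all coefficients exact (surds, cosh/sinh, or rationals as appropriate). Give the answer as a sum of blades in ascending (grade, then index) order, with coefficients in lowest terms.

B^2 = (-1)^2*(e34)^2 = 1*(-1) = -1 (a basis 2-blade squares to minus the product of its generators' squares).
B^2 = -1 — the negative square puts this in the circular regime; l = 1, alpha*l = -pi/6, so exp(alpha B) = cos(-pi/6) + (sin(-pi/6)/1)*B = sqrt(3)/2 + (-1/2)*B.
Answer: sqrt(3)/2 + 1/2*e34


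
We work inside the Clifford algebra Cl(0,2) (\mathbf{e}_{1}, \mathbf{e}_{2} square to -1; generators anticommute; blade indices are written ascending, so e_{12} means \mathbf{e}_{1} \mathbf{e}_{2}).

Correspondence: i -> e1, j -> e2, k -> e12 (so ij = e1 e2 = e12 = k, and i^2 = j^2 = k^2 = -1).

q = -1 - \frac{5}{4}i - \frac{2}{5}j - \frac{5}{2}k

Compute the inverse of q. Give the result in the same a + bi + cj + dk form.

In blades: q = -1 - \frac{5}{4} e_{1} - \frac{2}{5} e_{2} - \frac{5}{2} e_{12}.
With qbar = -1 + \frac{5}{4} e_{1} + \frac{2}{5} e_{2} + \frac{5}{2} e_{12} (scalar fixed, mapped units negated), q qbar = \frac{3589}{400} (the sum of squared coefficients), so q^-1 = qbar / (\frac{3589}{400}) = -\frac{400}{3589} + \frac{500}{3589} e_{1} + \frac{160}{3589} e_{2} + \frac{1000}{3589} e_{12}; translating back:
Answer: -\frac{400}{3589} + \frac{500}{3589}i + \frac{160}{3589}j + \frac{1000}{3589}k


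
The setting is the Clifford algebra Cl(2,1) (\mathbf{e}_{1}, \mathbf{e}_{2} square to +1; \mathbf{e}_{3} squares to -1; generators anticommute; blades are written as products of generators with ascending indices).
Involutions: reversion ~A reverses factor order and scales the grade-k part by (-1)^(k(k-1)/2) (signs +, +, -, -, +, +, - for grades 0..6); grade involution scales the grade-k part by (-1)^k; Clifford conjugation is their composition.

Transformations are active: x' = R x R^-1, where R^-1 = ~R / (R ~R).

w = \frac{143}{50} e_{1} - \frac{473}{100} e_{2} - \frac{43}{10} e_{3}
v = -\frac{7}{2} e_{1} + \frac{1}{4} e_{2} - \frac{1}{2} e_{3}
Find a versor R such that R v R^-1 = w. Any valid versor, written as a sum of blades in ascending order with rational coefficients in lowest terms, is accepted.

Reasoning: v^2 = w^2 = \frac{193}{16} since conjugation preserves the quadratic form; R = v + w = -\frac{16}{25} e_{1} - \frac{112}{25} e_{2} - \frac{24}{5} e_{3} is then valid when invertible, keeping its own part and reversing (v - w)/2.
Answer: -\frac{16}{25} e_{1} - \frac{112}{25} e_{2} - \frac{24}{5} e_{3}


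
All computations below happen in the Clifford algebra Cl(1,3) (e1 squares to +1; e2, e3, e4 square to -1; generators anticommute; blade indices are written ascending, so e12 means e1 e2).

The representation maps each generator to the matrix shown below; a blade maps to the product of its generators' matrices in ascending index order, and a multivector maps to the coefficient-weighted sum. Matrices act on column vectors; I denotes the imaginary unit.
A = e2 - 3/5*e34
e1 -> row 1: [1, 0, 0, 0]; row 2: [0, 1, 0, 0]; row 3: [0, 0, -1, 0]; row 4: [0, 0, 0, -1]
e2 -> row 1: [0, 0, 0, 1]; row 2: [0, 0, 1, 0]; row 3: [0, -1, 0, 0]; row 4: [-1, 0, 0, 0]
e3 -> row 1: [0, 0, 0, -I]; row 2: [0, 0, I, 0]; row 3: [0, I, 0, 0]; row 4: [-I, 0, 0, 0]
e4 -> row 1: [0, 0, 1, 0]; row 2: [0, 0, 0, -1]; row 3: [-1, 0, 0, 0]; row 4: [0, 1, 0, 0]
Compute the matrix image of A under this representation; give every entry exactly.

Bivector images (products of the table entries): rho(e34) = rho(e3)rho(e4) = row 1: [0, -I, 0, 0]; row 2: [-I, 0, 0, 0]; row 3: [0, 0, 0, -I]; row 4: [0, 0, -I, 0].
M = (1)*rho(e2) + (-3/5)*rho(e34), summed entrywise:
Answer: row 1: [0, 3*I/5, 0, 1]; row 2: [3*I/5, 0, 1, 0]; row 3: [0, -1, 0, 3*I/5]; row 4: [-1, 0, 3*I/5, 0]


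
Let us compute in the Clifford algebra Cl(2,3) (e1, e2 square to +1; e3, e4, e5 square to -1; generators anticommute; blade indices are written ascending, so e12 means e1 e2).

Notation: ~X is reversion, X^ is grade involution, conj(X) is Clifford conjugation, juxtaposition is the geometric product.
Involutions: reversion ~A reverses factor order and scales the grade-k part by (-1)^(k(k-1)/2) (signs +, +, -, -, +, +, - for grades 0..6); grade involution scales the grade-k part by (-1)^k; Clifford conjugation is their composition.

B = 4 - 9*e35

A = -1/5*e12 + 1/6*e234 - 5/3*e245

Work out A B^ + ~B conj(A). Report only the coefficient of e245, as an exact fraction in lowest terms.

first term: -4/5*e12 - 43/3*e234 - 49/6*e245 + 9/5*e1235
second term: 4/5*e12 - 43/3*e234 - 49/6*e245 + 9/5*e1235
Answer: -49/3
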